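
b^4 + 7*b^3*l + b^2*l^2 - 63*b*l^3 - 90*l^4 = (b - 3*l)*(b + 2*l)*(b + 3*l)*(b + 5*l)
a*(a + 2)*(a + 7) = a^3 + 9*a^2 + 14*a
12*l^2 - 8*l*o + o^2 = (-6*l + o)*(-2*l + o)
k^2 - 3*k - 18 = (k - 6)*(k + 3)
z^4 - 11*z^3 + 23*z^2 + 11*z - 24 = (z - 8)*(z - 3)*(z - 1)*(z + 1)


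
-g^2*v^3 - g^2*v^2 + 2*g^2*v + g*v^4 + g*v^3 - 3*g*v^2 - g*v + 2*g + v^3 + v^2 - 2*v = (-g + v)*(v - 1)*(v + 2)*(g*v + 1)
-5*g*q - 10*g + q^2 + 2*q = (-5*g + q)*(q + 2)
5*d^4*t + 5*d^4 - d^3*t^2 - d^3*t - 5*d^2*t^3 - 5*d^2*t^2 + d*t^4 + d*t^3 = (-5*d + t)*(-d + t)*(d + t)*(d*t + d)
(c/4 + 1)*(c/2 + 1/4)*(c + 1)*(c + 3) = c^4/8 + 17*c^3/16 + 23*c^2/8 + 43*c/16 + 3/4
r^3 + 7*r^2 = r^2*(r + 7)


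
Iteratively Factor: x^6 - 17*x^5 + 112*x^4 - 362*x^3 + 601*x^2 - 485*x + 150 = (x - 3)*(x^5 - 14*x^4 + 70*x^3 - 152*x^2 + 145*x - 50) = (x - 3)*(x - 1)*(x^4 - 13*x^3 + 57*x^2 - 95*x + 50) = (x - 3)*(x - 1)^2*(x^3 - 12*x^2 + 45*x - 50) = (x - 5)*(x - 3)*(x - 1)^2*(x^2 - 7*x + 10) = (x - 5)*(x - 3)*(x - 2)*(x - 1)^2*(x - 5)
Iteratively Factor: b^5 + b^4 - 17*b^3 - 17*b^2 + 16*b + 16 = (b - 1)*(b^4 + 2*b^3 - 15*b^2 - 32*b - 16) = (b - 1)*(b + 1)*(b^3 + b^2 - 16*b - 16) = (b - 1)*(b + 1)^2*(b^2 - 16) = (b - 1)*(b + 1)^2*(b + 4)*(b - 4)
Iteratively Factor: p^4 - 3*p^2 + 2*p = (p + 2)*(p^3 - 2*p^2 + p) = p*(p + 2)*(p^2 - 2*p + 1) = p*(p - 1)*(p + 2)*(p - 1)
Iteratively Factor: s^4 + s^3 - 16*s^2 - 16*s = (s)*(s^3 + s^2 - 16*s - 16) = s*(s + 1)*(s^2 - 16) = s*(s + 1)*(s + 4)*(s - 4)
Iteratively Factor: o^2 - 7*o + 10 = (o - 5)*(o - 2)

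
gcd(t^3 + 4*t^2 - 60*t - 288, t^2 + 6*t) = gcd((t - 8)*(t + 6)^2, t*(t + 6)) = t + 6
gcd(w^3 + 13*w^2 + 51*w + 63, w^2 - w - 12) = w + 3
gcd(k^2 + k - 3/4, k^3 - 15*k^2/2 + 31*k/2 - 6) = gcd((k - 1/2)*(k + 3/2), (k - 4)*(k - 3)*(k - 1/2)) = k - 1/2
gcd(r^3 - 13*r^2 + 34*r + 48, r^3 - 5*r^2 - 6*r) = r^2 - 5*r - 6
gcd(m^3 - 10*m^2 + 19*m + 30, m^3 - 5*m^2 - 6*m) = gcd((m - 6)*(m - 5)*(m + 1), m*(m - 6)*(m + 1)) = m^2 - 5*m - 6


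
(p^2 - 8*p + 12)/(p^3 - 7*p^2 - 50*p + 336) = (p - 2)/(p^2 - p - 56)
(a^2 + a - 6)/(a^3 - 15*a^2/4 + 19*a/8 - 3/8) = 8*(a^2 + a - 6)/(8*a^3 - 30*a^2 + 19*a - 3)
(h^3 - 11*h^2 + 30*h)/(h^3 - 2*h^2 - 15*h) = (h - 6)/(h + 3)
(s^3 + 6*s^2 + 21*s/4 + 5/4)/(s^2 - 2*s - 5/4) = (2*s^2 + 11*s + 5)/(2*s - 5)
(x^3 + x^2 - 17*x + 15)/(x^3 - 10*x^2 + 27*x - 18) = (x + 5)/(x - 6)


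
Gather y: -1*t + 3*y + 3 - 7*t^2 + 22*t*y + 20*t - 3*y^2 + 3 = -7*t^2 + 19*t - 3*y^2 + y*(22*t + 3) + 6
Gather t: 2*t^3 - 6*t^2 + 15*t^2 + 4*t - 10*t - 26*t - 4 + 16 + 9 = 2*t^3 + 9*t^2 - 32*t + 21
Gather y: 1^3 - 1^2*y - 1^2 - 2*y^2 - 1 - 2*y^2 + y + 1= -4*y^2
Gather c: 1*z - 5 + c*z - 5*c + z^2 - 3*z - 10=c*(z - 5) + z^2 - 2*z - 15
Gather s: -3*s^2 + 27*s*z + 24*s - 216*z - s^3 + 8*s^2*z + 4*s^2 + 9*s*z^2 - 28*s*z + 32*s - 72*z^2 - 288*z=-s^3 + s^2*(8*z + 1) + s*(9*z^2 - z + 56) - 72*z^2 - 504*z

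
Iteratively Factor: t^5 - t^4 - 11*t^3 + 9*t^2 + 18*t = (t + 1)*(t^4 - 2*t^3 - 9*t^2 + 18*t) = t*(t + 1)*(t^3 - 2*t^2 - 9*t + 18) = t*(t - 2)*(t + 1)*(t^2 - 9) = t*(t - 2)*(t + 1)*(t + 3)*(t - 3)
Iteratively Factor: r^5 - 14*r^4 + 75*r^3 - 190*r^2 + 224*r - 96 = (r - 2)*(r^4 - 12*r^3 + 51*r^2 - 88*r + 48) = (r - 4)*(r - 2)*(r^3 - 8*r^2 + 19*r - 12) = (r - 4)^2*(r - 2)*(r^2 - 4*r + 3) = (r - 4)^2*(r - 2)*(r - 1)*(r - 3)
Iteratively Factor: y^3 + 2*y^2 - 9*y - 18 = (y + 3)*(y^2 - y - 6) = (y - 3)*(y + 3)*(y + 2)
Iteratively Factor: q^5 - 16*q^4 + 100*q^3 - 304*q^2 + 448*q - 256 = (q - 4)*(q^4 - 12*q^3 + 52*q^2 - 96*q + 64) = (q - 4)^2*(q^3 - 8*q^2 + 20*q - 16) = (q - 4)^3*(q^2 - 4*q + 4) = (q - 4)^3*(q - 2)*(q - 2)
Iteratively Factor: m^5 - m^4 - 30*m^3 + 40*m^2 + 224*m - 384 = (m - 2)*(m^4 + m^3 - 28*m^2 - 16*m + 192) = (m - 2)*(m + 4)*(m^3 - 3*m^2 - 16*m + 48) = (m - 3)*(m - 2)*(m + 4)*(m^2 - 16) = (m - 4)*(m - 3)*(m - 2)*(m + 4)*(m + 4)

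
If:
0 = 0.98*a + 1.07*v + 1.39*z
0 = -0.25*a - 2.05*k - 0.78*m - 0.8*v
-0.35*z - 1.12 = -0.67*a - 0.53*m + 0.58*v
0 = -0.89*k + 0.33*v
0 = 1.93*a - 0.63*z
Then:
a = 0.15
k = -0.27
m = 1.42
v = -0.74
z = 0.46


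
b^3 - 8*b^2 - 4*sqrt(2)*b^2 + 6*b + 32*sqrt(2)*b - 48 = (b - 8)*(b - 3*sqrt(2))*(b - sqrt(2))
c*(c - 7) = c^2 - 7*c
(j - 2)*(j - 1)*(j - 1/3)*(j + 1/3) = j^4 - 3*j^3 + 17*j^2/9 + j/3 - 2/9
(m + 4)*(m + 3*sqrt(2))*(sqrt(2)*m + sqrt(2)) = sqrt(2)*m^3 + 6*m^2 + 5*sqrt(2)*m^2 + 4*sqrt(2)*m + 30*m + 24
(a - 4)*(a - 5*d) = a^2 - 5*a*d - 4*a + 20*d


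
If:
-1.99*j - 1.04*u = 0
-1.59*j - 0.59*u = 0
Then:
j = 0.00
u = 0.00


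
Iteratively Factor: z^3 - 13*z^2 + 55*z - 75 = (z - 3)*(z^2 - 10*z + 25) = (z - 5)*(z - 3)*(z - 5)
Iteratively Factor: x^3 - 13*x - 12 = (x + 1)*(x^2 - x - 12) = (x + 1)*(x + 3)*(x - 4)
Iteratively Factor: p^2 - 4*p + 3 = (p - 1)*(p - 3)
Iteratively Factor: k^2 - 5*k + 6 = (k - 3)*(k - 2)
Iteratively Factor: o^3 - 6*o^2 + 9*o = (o)*(o^2 - 6*o + 9) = o*(o - 3)*(o - 3)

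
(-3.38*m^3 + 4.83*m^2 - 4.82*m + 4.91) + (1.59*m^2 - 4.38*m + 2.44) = -3.38*m^3 + 6.42*m^2 - 9.2*m + 7.35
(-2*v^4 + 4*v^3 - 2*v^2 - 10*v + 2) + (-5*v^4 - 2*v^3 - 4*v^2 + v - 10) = -7*v^4 + 2*v^3 - 6*v^2 - 9*v - 8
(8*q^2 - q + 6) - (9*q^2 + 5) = -q^2 - q + 1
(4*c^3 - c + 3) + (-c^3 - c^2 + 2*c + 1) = 3*c^3 - c^2 + c + 4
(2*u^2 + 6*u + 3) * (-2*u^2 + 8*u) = -4*u^4 + 4*u^3 + 42*u^2 + 24*u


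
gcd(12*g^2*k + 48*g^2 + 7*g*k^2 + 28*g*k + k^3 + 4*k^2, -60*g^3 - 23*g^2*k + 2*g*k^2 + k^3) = 12*g^2 + 7*g*k + k^2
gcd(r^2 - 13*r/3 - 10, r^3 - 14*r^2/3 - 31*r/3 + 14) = r - 6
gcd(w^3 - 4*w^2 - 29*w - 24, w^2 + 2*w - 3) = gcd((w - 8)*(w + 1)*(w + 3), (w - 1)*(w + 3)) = w + 3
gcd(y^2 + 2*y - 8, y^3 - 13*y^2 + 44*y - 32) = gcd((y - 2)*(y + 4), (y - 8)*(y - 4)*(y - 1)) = 1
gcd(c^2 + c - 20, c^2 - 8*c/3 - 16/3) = c - 4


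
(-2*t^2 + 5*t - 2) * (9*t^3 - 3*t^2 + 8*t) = -18*t^5 + 51*t^4 - 49*t^3 + 46*t^2 - 16*t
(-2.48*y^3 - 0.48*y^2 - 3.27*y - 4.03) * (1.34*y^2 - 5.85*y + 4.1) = -3.3232*y^5 + 13.8648*y^4 - 11.7418*y^3 + 11.7613*y^2 + 10.1685*y - 16.523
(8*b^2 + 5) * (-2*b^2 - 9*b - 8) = -16*b^4 - 72*b^3 - 74*b^2 - 45*b - 40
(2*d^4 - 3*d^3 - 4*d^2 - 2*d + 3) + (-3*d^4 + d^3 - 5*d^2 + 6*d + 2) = -d^4 - 2*d^3 - 9*d^2 + 4*d + 5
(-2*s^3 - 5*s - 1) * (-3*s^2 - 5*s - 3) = 6*s^5 + 10*s^4 + 21*s^3 + 28*s^2 + 20*s + 3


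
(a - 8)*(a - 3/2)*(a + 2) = a^3 - 15*a^2/2 - 7*a + 24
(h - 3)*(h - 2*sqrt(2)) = h^2 - 3*h - 2*sqrt(2)*h + 6*sqrt(2)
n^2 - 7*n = n*(n - 7)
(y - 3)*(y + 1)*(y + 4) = y^3 + 2*y^2 - 11*y - 12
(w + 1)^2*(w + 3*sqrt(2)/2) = w^3 + 2*w^2 + 3*sqrt(2)*w^2/2 + w + 3*sqrt(2)*w + 3*sqrt(2)/2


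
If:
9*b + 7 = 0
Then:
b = -7/9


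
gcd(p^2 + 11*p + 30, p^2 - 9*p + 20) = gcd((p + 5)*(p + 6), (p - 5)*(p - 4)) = 1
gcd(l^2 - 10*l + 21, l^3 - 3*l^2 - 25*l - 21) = l - 7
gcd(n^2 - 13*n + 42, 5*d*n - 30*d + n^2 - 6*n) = n - 6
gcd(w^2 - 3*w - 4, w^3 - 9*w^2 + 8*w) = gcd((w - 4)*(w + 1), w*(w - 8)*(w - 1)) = 1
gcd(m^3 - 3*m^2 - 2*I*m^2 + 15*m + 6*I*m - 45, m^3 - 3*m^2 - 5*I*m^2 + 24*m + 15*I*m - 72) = m^2 + m*(-3 + 3*I) - 9*I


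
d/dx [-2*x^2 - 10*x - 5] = -4*x - 10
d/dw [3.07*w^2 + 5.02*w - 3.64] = 6.14*w + 5.02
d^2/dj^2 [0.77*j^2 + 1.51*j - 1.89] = 1.54000000000000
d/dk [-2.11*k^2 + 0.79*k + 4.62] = 0.79 - 4.22*k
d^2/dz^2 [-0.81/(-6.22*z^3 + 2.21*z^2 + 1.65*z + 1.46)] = ((3.5802 - 30.2292*z)*(-6.22*z^3 + 2.21*z^2 + 1.65*z + 1.46) - 0.81*(-37.32*z^2 + 8.84*z + 3.3)*(-18.66*z^2 + 4.42*z + 1.65))/(-6.22*z^3 + 2.21*z^2 + 1.65*z + 1.46)^3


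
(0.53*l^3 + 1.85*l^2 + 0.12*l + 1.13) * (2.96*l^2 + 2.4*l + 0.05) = 1.5688*l^5 + 6.748*l^4 + 4.8217*l^3 + 3.7253*l^2 + 2.718*l + 0.0565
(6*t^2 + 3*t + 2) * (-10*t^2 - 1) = -60*t^4 - 30*t^3 - 26*t^2 - 3*t - 2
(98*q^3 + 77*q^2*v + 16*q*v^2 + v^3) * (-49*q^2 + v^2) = -4802*q^5 - 3773*q^4*v - 686*q^3*v^2 + 28*q^2*v^3 + 16*q*v^4 + v^5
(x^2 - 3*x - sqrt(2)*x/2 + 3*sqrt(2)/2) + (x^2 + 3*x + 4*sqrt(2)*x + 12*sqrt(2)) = 2*x^2 + 7*sqrt(2)*x/2 + 27*sqrt(2)/2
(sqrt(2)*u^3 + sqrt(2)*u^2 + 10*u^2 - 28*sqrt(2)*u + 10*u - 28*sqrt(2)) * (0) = 0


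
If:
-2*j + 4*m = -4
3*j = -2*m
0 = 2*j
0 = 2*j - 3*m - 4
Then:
No Solution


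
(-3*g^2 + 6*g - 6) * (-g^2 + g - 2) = 3*g^4 - 9*g^3 + 18*g^2 - 18*g + 12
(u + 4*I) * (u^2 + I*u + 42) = u^3 + 5*I*u^2 + 38*u + 168*I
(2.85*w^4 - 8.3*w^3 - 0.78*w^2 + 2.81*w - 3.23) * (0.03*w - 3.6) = 0.0855*w^5 - 10.509*w^4 + 29.8566*w^3 + 2.8923*w^2 - 10.2129*w + 11.628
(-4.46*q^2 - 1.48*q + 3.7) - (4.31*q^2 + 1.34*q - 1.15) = -8.77*q^2 - 2.82*q + 4.85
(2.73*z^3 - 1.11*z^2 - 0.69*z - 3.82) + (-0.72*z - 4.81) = 2.73*z^3 - 1.11*z^2 - 1.41*z - 8.63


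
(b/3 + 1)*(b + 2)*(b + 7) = b^3/3 + 4*b^2 + 41*b/3 + 14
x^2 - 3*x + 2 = (x - 2)*(x - 1)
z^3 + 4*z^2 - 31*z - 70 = (z - 5)*(z + 2)*(z + 7)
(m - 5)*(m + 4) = m^2 - m - 20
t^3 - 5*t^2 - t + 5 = (t - 5)*(t - 1)*(t + 1)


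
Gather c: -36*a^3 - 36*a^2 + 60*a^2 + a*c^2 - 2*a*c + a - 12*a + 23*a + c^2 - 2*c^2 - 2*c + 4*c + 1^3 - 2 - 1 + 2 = -36*a^3 + 24*a^2 + 12*a + c^2*(a - 1) + c*(2 - 2*a)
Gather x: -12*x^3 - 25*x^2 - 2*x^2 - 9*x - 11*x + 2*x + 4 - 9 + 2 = -12*x^3 - 27*x^2 - 18*x - 3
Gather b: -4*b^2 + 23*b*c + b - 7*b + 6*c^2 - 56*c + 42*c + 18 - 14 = -4*b^2 + b*(23*c - 6) + 6*c^2 - 14*c + 4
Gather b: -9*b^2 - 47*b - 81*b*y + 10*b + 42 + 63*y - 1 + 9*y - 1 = -9*b^2 + b*(-81*y - 37) + 72*y + 40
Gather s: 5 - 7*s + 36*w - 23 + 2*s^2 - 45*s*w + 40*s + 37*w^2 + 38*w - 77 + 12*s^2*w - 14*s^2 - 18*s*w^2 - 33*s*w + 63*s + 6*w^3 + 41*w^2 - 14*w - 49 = s^2*(12*w - 12) + s*(-18*w^2 - 78*w + 96) + 6*w^3 + 78*w^2 + 60*w - 144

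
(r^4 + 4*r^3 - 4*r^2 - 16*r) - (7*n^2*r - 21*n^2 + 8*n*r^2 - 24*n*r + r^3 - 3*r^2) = -7*n^2*r + 21*n^2 - 8*n*r^2 + 24*n*r + r^4 + 3*r^3 - r^2 - 16*r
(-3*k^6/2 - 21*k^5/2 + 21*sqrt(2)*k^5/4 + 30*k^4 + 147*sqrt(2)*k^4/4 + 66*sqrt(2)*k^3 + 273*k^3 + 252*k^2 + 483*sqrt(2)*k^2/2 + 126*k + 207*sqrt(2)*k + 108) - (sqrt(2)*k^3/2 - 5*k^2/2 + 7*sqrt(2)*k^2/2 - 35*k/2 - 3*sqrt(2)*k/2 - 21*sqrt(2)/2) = -3*k^6/2 - 21*k^5/2 + 21*sqrt(2)*k^5/4 + 30*k^4 + 147*sqrt(2)*k^4/4 + 131*sqrt(2)*k^3/2 + 273*k^3 + 509*k^2/2 + 238*sqrt(2)*k^2 + 287*k/2 + 417*sqrt(2)*k/2 + 21*sqrt(2)/2 + 108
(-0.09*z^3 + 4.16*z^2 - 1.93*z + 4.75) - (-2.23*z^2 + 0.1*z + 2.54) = -0.09*z^3 + 6.39*z^2 - 2.03*z + 2.21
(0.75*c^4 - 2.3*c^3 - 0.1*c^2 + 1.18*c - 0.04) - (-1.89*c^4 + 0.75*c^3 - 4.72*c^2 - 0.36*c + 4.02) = 2.64*c^4 - 3.05*c^3 + 4.62*c^2 + 1.54*c - 4.06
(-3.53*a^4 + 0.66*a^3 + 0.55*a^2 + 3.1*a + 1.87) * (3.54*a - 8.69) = -12.4962*a^5 + 33.0121*a^4 - 3.7884*a^3 + 6.1945*a^2 - 20.3192*a - 16.2503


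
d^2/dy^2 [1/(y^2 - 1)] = 2*(3*y^2 + 1)/(y^2 - 1)^3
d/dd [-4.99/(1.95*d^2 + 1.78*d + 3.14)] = (19.461*d + 8.8822)/(1.95*d^2 + 1.78*d + 3.14)^2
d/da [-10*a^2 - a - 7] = -20*a - 1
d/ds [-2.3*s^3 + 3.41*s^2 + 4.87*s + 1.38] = -6.9*s^2 + 6.82*s + 4.87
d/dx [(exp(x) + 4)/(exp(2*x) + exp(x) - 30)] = (-(exp(x) + 4)*(2*exp(x) + 1) + exp(2*x) + exp(x) - 30)*exp(x)/(exp(2*x) + exp(x) - 30)^2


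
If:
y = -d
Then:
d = -y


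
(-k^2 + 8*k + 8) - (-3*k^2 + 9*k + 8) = 2*k^2 - k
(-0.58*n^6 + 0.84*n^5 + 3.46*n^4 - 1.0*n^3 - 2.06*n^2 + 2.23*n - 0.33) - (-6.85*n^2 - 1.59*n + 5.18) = -0.58*n^6 + 0.84*n^5 + 3.46*n^4 - 1.0*n^3 + 4.79*n^2 + 3.82*n - 5.51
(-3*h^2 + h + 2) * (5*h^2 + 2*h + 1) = -15*h^4 - h^3 + 9*h^2 + 5*h + 2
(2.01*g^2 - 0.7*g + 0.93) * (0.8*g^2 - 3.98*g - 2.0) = 1.608*g^4 - 8.5598*g^3 - 0.489999999999999*g^2 - 2.3014*g - 1.86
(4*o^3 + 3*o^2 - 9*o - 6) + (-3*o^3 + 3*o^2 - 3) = o^3 + 6*o^2 - 9*o - 9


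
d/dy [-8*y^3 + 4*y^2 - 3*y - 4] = -24*y^2 + 8*y - 3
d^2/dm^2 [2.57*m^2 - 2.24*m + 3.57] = 5.14000000000000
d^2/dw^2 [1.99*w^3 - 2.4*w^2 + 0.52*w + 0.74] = 11.94*w - 4.8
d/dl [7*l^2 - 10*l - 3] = 14*l - 10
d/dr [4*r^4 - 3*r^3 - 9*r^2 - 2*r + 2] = 16*r^3 - 9*r^2 - 18*r - 2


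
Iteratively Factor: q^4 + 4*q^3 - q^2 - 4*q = (q + 1)*(q^3 + 3*q^2 - 4*q) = (q - 1)*(q + 1)*(q^2 + 4*q) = q*(q - 1)*(q + 1)*(q + 4)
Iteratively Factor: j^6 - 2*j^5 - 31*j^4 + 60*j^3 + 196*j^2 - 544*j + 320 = (j - 2)*(j^5 - 31*j^3 - 2*j^2 + 192*j - 160) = (j - 5)*(j - 2)*(j^4 + 5*j^3 - 6*j^2 - 32*j + 32) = (j - 5)*(j - 2)*(j + 4)*(j^3 + j^2 - 10*j + 8) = (j - 5)*(j - 2)*(j + 4)^2*(j^2 - 3*j + 2) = (j - 5)*(j - 2)*(j - 1)*(j + 4)^2*(j - 2)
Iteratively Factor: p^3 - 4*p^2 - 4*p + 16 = (p - 2)*(p^2 - 2*p - 8) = (p - 4)*(p - 2)*(p + 2)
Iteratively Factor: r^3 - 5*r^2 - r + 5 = (r + 1)*(r^2 - 6*r + 5) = (r - 1)*(r + 1)*(r - 5)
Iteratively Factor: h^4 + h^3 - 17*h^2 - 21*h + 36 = (h - 1)*(h^3 + 2*h^2 - 15*h - 36) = (h - 1)*(h + 3)*(h^2 - h - 12) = (h - 1)*(h + 3)^2*(h - 4)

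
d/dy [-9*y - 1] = -9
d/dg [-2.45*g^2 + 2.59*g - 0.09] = 2.59 - 4.9*g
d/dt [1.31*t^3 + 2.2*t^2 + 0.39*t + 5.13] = 3.93*t^2 + 4.4*t + 0.39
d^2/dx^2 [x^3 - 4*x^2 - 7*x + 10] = 6*x - 8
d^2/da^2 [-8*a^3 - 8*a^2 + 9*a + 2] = -48*a - 16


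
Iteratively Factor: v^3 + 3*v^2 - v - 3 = (v - 1)*(v^2 + 4*v + 3) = (v - 1)*(v + 3)*(v + 1)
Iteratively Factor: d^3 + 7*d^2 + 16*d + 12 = (d + 3)*(d^2 + 4*d + 4) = (d + 2)*(d + 3)*(d + 2)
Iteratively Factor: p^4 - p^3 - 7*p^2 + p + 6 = (p - 1)*(p^3 - 7*p - 6) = (p - 1)*(p + 1)*(p^2 - p - 6) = (p - 1)*(p + 1)*(p + 2)*(p - 3)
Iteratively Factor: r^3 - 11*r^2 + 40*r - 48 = (r - 3)*(r^2 - 8*r + 16) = (r - 4)*(r - 3)*(r - 4)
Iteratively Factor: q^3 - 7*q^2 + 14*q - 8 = (q - 2)*(q^2 - 5*q + 4) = (q - 4)*(q - 2)*(q - 1)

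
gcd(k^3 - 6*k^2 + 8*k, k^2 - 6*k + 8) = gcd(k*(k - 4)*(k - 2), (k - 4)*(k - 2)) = k^2 - 6*k + 8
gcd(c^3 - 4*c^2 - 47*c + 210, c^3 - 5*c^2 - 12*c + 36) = c - 6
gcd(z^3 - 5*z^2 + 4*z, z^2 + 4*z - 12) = 1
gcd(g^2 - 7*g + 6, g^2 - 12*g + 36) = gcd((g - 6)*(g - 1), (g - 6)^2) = g - 6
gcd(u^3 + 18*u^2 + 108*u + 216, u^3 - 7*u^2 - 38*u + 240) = u + 6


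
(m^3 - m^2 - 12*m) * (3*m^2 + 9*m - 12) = 3*m^5 + 6*m^4 - 57*m^3 - 96*m^2 + 144*m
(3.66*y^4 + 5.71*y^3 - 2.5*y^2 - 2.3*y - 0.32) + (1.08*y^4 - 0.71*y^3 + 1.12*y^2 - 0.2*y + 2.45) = 4.74*y^4 + 5.0*y^3 - 1.38*y^2 - 2.5*y + 2.13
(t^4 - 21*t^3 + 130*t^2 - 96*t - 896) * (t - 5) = t^5 - 26*t^4 + 235*t^3 - 746*t^2 - 416*t + 4480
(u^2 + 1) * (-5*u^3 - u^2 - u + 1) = -5*u^5 - u^4 - 6*u^3 - u + 1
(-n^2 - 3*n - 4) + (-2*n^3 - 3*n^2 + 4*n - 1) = -2*n^3 - 4*n^2 + n - 5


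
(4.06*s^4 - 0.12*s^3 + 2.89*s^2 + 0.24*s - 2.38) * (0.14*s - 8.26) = 0.5684*s^5 - 33.5524*s^4 + 1.3958*s^3 - 23.8378*s^2 - 2.3156*s + 19.6588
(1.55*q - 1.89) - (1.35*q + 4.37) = 0.2*q - 6.26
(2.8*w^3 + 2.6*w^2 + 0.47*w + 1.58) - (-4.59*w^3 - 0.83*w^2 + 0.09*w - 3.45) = 7.39*w^3 + 3.43*w^2 + 0.38*w + 5.03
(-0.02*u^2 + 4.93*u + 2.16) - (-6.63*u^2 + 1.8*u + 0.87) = 6.61*u^2 + 3.13*u + 1.29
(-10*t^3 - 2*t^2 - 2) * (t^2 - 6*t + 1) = -10*t^5 + 58*t^4 + 2*t^3 - 4*t^2 + 12*t - 2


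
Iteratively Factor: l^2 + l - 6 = (l + 3)*(l - 2)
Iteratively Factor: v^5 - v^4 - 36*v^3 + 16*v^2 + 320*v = (v - 4)*(v^4 + 3*v^3 - 24*v^2 - 80*v) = (v - 4)*(v + 4)*(v^3 - v^2 - 20*v) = (v - 5)*(v - 4)*(v + 4)*(v^2 + 4*v) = (v - 5)*(v - 4)*(v + 4)^2*(v)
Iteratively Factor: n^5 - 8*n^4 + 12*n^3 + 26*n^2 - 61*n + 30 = (n + 2)*(n^4 - 10*n^3 + 32*n^2 - 38*n + 15) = (n - 3)*(n + 2)*(n^3 - 7*n^2 + 11*n - 5) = (n - 5)*(n - 3)*(n + 2)*(n^2 - 2*n + 1) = (n - 5)*(n - 3)*(n - 1)*(n + 2)*(n - 1)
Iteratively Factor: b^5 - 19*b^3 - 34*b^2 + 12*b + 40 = (b - 1)*(b^4 + b^3 - 18*b^2 - 52*b - 40) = (b - 1)*(b + 2)*(b^3 - b^2 - 16*b - 20) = (b - 1)*(b + 2)^2*(b^2 - 3*b - 10) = (b - 1)*(b + 2)^3*(b - 5)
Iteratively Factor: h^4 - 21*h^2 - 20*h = (h)*(h^3 - 21*h - 20) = h*(h + 1)*(h^2 - h - 20) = h*(h + 1)*(h + 4)*(h - 5)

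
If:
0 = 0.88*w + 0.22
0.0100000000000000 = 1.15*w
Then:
No Solution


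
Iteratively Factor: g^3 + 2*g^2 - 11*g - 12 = (g - 3)*(g^2 + 5*g + 4) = (g - 3)*(g + 1)*(g + 4)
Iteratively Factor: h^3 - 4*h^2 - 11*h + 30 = (h + 3)*(h^2 - 7*h + 10) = (h - 2)*(h + 3)*(h - 5)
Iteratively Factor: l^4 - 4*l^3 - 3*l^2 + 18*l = (l + 2)*(l^3 - 6*l^2 + 9*l) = (l - 3)*(l + 2)*(l^2 - 3*l) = l*(l - 3)*(l + 2)*(l - 3)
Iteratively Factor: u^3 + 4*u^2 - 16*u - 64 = (u + 4)*(u^2 - 16) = (u + 4)^2*(u - 4)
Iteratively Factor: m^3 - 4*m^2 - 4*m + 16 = (m + 2)*(m^2 - 6*m + 8) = (m - 2)*(m + 2)*(m - 4)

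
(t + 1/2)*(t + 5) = t^2 + 11*t/2 + 5/2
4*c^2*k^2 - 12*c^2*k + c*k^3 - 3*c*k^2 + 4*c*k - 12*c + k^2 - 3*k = (4*c + k)*(k - 3)*(c*k + 1)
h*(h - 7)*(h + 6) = h^3 - h^2 - 42*h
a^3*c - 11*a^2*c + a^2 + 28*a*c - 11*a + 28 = (a - 7)*(a - 4)*(a*c + 1)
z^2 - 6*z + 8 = (z - 4)*(z - 2)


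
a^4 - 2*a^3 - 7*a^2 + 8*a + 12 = (a - 3)*(a - 2)*(a + 1)*(a + 2)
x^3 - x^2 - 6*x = x*(x - 3)*(x + 2)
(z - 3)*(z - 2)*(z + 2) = z^3 - 3*z^2 - 4*z + 12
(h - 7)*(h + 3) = h^2 - 4*h - 21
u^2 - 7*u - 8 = (u - 8)*(u + 1)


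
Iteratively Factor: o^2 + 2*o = (o)*(o + 2)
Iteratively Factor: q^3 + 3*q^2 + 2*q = (q)*(q^2 + 3*q + 2) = q*(q + 1)*(q + 2)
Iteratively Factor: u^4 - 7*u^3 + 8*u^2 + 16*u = (u - 4)*(u^3 - 3*u^2 - 4*u) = (u - 4)*(u + 1)*(u^2 - 4*u) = u*(u - 4)*(u + 1)*(u - 4)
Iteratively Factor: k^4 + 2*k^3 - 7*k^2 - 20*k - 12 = (k - 3)*(k^3 + 5*k^2 + 8*k + 4) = (k - 3)*(k + 2)*(k^2 + 3*k + 2) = (k - 3)*(k + 2)^2*(k + 1)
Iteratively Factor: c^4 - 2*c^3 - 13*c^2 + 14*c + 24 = (c - 4)*(c^3 + 2*c^2 - 5*c - 6) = (c - 4)*(c + 1)*(c^2 + c - 6) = (c - 4)*(c + 1)*(c + 3)*(c - 2)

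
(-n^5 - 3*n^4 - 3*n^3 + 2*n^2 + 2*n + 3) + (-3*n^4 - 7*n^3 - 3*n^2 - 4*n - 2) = -n^5 - 6*n^4 - 10*n^3 - n^2 - 2*n + 1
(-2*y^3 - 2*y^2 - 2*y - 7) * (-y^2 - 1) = 2*y^5 + 2*y^4 + 4*y^3 + 9*y^2 + 2*y + 7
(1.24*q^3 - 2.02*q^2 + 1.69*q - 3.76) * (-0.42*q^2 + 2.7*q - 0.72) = -0.5208*q^5 + 4.1964*q^4 - 7.0566*q^3 + 7.5966*q^2 - 11.3688*q + 2.7072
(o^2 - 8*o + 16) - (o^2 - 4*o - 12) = 28 - 4*o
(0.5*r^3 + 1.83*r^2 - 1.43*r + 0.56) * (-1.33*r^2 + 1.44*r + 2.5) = -0.665*r^5 - 1.7139*r^4 + 5.7871*r^3 + 1.771*r^2 - 2.7686*r + 1.4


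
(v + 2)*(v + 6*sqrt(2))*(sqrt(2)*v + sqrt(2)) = sqrt(2)*v^3 + 3*sqrt(2)*v^2 + 12*v^2 + 2*sqrt(2)*v + 36*v + 24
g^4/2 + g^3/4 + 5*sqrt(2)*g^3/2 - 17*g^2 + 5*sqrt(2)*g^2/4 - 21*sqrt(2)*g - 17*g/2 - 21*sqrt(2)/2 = (g/2 + sqrt(2)/2)*(g + 1/2)*(g - 3*sqrt(2))*(g + 7*sqrt(2))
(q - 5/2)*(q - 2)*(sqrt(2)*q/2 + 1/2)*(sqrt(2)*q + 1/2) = q^4 - 9*q^3/2 + 3*sqrt(2)*q^3/4 - 27*sqrt(2)*q^2/8 + 21*q^2/4 - 9*q/8 + 15*sqrt(2)*q/4 + 5/4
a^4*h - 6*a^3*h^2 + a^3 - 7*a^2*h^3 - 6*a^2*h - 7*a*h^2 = a*(a - 7*h)*(a + h)*(a*h + 1)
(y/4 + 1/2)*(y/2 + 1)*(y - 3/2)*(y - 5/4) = y^4/8 + 5*y^3/32 - 41*y^2/64 - 7*y/16 + 15/16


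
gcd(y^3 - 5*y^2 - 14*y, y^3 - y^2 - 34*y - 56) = y^2 - 5*y - 14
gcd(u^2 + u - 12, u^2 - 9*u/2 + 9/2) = u - 3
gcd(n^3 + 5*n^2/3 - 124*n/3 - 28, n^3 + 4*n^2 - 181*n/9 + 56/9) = n + 7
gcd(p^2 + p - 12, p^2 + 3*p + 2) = 1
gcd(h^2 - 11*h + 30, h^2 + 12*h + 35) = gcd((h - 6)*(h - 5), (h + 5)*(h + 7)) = 1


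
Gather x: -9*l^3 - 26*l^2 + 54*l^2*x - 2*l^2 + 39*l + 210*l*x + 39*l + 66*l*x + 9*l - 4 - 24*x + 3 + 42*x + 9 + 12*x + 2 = -9*l^3 - 28*l^2 + 87*l + x*(54*l^2 + 276*l + 30) + 10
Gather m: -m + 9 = 9 - m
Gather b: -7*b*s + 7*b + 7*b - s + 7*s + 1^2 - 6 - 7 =b*(14 - 7*s) + 6*s - 12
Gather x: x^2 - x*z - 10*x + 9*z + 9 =x^2 + x*(-z - 10) + 9*z + 9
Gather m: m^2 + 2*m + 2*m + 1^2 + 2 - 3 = m^2 + 4*m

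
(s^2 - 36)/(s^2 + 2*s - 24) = (s - 6)/(s - 4)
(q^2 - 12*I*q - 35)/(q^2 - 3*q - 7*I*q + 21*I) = (q - 5*I)/(q - 3)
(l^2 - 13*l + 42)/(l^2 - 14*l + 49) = (l - 6)/(l - 7)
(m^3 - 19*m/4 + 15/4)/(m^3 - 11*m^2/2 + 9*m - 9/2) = (m + 5/2)/(m - 3)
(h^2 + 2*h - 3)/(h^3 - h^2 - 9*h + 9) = 1/(h - 3)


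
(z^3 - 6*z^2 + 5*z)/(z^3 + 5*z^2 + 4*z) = (z^2 - 6*z + 5)/(z^2 + 5*z + 4)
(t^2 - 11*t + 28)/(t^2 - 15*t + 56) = (t - 4)/(t - 8)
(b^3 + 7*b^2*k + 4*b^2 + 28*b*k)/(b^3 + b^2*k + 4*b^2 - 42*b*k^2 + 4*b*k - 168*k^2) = b/(b - 6*k)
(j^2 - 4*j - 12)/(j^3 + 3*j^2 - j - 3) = (j^2 - 4*j - 12)/(j^3 + 3*j^2 - j - 3)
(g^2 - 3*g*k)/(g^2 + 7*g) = (g - 3*k)/(g + 7)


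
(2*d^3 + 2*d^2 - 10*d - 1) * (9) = 18*d^3 + 18*d^2 - 90*d - 9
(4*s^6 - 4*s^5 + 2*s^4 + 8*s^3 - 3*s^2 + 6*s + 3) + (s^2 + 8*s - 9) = 4*s^6 - 4*s^5 + 2*s^4 + 8*s^3 - 2*s^2 + 14*s - 6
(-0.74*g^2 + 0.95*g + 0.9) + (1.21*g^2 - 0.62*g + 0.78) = 0.47*g^2 + 0.33*g + 1.68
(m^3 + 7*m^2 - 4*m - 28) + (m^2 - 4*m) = m^3 + 8*m^2 - 8*m - 28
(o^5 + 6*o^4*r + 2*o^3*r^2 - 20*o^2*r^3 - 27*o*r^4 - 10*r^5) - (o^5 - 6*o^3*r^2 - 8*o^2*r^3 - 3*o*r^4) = 6*o^4*r + 8*o^3*r^2 - 12*o^2*r^3 - 24*o*r^4 - 10*r^5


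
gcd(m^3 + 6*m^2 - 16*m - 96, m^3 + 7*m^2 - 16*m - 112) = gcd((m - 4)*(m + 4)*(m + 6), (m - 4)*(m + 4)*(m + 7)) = m^2 - 16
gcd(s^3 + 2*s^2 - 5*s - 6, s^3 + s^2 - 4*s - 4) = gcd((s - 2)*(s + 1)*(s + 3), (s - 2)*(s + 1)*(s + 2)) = s^2 - s - 2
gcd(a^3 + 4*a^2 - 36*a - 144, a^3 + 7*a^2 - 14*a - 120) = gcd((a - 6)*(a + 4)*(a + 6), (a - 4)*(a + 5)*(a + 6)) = a + 6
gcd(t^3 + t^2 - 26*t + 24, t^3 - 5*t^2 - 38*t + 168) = t^2 + 2*t - 24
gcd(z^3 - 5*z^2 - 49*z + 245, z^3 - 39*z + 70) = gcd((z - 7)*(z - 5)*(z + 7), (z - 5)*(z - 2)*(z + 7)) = z^2 + 2*z - 35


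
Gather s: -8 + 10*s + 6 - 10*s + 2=0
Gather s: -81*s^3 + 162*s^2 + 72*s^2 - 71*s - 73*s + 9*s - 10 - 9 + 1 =-81*s^3 + 234*s^2 - 135*s - 18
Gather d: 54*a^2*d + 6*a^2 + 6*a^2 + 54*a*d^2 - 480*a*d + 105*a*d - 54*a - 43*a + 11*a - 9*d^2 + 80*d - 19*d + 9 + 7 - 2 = 12*a^2 - 86*a + d^2*(54*a - 9) + d*(54*a^2 - 375*a + 61) + 14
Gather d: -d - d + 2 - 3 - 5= -2*d - 6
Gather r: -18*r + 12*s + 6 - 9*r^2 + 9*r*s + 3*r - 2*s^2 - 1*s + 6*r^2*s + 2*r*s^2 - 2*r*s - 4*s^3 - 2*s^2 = r^2*(6*s - 9) + r*(2*s^2 + 7*s - 15) - 4*s^3 - 4*s^2 + 11*s + 6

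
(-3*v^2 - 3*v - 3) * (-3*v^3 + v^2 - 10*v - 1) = 9*v^5 + 6*v^4 + 36*v^3 + 30*v^2 + 33*v + 3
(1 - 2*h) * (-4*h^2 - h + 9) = 8*h^3 - 2*h^2 - 19*h + 9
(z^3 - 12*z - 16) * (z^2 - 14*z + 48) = z^5 - 14*z^4 + 36*z^3 + 152*z^2 - 352*z - 768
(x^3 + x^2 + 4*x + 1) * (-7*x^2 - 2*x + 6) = -7*x^5 - 9*x^4 - 24*x^3 - 9*x^2 + 22*x + 6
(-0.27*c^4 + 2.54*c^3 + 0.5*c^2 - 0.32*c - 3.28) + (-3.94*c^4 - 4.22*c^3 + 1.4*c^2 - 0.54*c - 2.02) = -4.21*c^4 - 1.68*c^3 + 1.9*c^2 - 0.86*c - 5.3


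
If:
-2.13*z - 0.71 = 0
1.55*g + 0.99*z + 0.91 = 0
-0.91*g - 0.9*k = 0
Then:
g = -0.37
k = 0.38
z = -0.33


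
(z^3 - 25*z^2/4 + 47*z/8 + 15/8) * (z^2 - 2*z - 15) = z^5 - 33*z^4/4 + 27*z^3/8 + 671*z^2/8 - 735*z/8 - 225/8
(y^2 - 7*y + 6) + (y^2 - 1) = 2*y^2 - 7*y + 5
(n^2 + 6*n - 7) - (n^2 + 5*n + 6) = n - 13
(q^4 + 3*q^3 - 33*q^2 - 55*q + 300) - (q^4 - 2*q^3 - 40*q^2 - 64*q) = 5*q^3 + 7*q^2 + 9*q + 300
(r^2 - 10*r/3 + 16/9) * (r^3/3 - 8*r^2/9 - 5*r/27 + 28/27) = r^5/3 - 2*r^4 + 91*r^3/27 + 2*r^2/27 - 920*r/243 + 448/243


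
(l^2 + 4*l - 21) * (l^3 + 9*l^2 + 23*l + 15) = l^5 + 13*l^4 + 38*l^3 - 82*l^2 - 423*l - 315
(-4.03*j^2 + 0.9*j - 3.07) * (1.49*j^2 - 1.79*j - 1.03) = -6.0047*j^4 + 8.5547*j^3 - 2.0344*j^2 + 4.5683*j + 3.1621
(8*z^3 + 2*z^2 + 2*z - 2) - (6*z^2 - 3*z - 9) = 8*z^3 - 4*z^2 + 5*z + 7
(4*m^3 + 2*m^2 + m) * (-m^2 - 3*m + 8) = -4*m^5 - 14*m^4 + 25*m^3 + 13*m^2 + 8*m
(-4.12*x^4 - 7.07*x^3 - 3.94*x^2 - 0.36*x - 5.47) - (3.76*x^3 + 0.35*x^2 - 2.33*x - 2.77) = -4.12*x^4 - 10.83*x^3 - 4.29*x^2 + 1.97*x - 2.7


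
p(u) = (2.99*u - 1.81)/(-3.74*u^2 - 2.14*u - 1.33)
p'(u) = (2.99*u - 1.81)*(7.48*u + 2.14)/(-3.74*u^2 - 2.14*u - 1.33)^2 + 2.99/(-3.74*u^2 - 2.14*u - 1.33) = (11.1826*u^2 - 13.5388*u - 7.8501)/(13.9876*u^4 + 16.0072*u^3 + 14.528*u^2 + 5.6924*u + 1.7689)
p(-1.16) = 1.36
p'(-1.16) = 1.52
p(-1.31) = 1.16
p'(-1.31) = 1.19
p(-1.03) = 1.58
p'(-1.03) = 1.88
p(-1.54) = 0.93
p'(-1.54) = 0.83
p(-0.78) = 2.14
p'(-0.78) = 2.54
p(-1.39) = 1.07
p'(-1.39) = 1.05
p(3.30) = -0.16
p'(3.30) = 0.03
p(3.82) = -0.15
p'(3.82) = 0.03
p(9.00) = -0.08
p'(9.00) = 0.01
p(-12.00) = 0.07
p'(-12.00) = 0.01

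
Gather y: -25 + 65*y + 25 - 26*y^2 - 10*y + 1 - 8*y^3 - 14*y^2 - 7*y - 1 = -8*y^3 - 40*y^2 + 48*y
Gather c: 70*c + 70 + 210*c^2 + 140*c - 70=210*c^2 + 210*c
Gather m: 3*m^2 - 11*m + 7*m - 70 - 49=3*m^2 - 4*m - 119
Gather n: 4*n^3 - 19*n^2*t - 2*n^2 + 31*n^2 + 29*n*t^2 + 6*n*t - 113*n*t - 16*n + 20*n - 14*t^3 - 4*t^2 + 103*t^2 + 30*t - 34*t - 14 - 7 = 4*n^3 + n^2*(29 - 19*t) + n*(29*t^2 - 107*t + 4) - 14*t^3 + 99*t^2 - 4*t - 21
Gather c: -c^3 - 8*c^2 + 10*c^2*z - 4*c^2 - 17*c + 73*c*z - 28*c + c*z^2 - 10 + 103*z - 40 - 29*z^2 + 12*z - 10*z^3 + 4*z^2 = -c^3 + c^2*(10*z - 12) + c*(z^2 + 73*z - 45) - 10*z^3 - 25*z^2 + 115*z - 50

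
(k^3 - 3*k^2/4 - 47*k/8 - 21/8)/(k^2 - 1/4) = (4*k^2 - 5*k - 21)/(2*(2*k - 1))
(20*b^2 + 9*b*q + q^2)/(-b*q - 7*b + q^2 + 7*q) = (20*b^2 + 9*b*q + q^2)/(-b*q - 7*b + q^2 + 7*q)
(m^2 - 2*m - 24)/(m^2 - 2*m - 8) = (-m^2 + 2*m + 24)/(-m^2 + 2*m + 8)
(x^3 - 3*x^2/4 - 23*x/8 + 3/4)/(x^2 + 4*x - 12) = (8*x^2 + 10*x - 3)/(8*(x + 6))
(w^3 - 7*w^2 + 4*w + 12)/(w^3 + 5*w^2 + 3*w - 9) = (w^3 - 7*w^2 + 4*w + 12)/(w^3 + 5*w^2 + 3*w - 9)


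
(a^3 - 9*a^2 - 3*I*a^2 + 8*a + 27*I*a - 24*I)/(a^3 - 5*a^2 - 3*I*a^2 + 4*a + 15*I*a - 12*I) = (a - 8)/(a - 4)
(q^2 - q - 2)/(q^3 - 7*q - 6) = (q - 2)/(q^2 - q - 6)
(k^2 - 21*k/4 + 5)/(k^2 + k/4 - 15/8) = 2*(k - 4)/(2*k + 3)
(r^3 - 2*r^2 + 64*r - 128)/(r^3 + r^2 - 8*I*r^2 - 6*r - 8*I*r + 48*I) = (r + 8*I)/(r + 3)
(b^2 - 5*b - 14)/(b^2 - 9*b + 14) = (b + 2)/(b - 2)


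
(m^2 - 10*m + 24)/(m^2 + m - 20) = (m - 6)/(m + 5)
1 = 1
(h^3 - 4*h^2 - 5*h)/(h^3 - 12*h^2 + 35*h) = (h + 1)/(h - 7)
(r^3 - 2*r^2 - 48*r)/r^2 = r - 2 - 48/r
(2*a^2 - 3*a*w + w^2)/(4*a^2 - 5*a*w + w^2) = (-2*a + w)/(-4*a + w)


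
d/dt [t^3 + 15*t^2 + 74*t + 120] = 3*t^2 + 30*t + 74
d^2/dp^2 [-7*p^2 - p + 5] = -14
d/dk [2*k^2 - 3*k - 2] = 4*k - 3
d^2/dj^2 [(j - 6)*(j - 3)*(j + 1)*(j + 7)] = 12*j^2 - 6*j - 94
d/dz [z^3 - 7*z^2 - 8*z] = 3*z^2 - 14*z - 8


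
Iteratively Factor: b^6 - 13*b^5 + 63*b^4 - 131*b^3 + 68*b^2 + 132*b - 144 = (b + 1)*(b^5 - 14*b^4 + 77*b^3 - 208*b^2 + 276*b - 144) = (b - 3)*(b + 1)*(b^4 - 11*b^3 + 44*b^2 - 76*b + 48) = (b - 3)^2*(b + 1)*(b^3 - 8*b^2 + 20*b - 16) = (b - 4)*(b - 3)^2*(b + 1)*(b^2 - 4*b + 4) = (b - 4)*(b - 3)^2*(b - 2)*(b + 1)*(b - 2)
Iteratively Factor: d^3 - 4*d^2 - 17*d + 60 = (d + 4)*(d^2 - 8*d + 15) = (d - 5)*(d + 4)*(d - 3)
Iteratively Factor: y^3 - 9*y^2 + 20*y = (y)*(y^2 - 9*y + 20) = y*(y - 5)*(y - 4)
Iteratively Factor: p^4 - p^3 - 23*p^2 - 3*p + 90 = (p + 3)*(p^3 - 4*p^2 - 11*p + 30) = (p - 2)*(p + 3)*(p^2 - 2*p - 15) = (p - 5)*(p - 2)*(p + 3)*(p + 3)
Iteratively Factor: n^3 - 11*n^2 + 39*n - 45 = (n - 5)*(n^2 - 6*n + 9) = (n - 5)*(n - 3)*(n - 3)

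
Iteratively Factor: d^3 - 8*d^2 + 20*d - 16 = (d - 4)*(d^2 - 4*d + 4) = (d - 4)*(d - 2)*(d - 2)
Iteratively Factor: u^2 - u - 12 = (u - 4)*(u + 3)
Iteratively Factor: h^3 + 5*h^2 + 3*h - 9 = (h + 3)*(h^2 + 2*h - 3) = (h + 3)^2*(h - 1)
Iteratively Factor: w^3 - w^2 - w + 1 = (w - 1)*(w^2 - 1) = (w - 1)^2*(w + 1)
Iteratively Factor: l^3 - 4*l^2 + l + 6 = (l - 3)*(l^2 - l - 2) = (l - 3)*(l - 2)*(l + 1)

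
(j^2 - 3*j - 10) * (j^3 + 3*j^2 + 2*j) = j^5 - 17*j^3 - 36*j^2 - 20*j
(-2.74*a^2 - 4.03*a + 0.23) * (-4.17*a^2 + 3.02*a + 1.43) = 11.4258*a^4 + 8.5303*a^3 - 17.0479*a^2 - 5.0683*a + 0.3289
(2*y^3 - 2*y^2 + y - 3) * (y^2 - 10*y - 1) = 2*y^5 - 22*y^4 + 19*y^3 - 11*y^2 + 29*y + 3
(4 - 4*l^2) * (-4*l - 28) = 16*l^3 + 112*l^2 - 16*l - 112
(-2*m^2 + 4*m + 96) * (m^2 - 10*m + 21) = -2*m^4 + 24*m^3 + 14*m^2 - 876*m + 2016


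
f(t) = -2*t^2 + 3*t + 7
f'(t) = 3 - 4*t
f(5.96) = -46.16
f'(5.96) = -20.84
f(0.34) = 7.79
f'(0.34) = 1.64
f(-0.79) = 3.38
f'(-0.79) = 6.16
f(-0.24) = 6.16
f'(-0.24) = 3.96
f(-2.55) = -13.66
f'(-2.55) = 13.20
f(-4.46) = -46.16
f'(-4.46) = 20.84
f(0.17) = 7.45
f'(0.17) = 2.32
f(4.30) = -17.08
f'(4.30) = -14.20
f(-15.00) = -488.00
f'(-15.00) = 63.00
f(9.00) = -128.00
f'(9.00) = -33.00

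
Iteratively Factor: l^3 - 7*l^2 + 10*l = (l - 2)*(l^2 - 5*l) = (l - 5)*(l - 2)*(l)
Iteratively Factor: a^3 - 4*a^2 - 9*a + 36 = (a - 3)*(a^2 - a - 12) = (a - 4)*(a - 3)*(a + 3)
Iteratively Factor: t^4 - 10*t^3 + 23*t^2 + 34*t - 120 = (t - 3)*(t^3 - 7*t^2 + 2*t + 40) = (t - 4)*(t - 3)*(t^2 - 3*t - 10) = (t - 4)*(t - 3)*(t + 2)*(t - 5)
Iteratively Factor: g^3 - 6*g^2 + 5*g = (g)*(g^2 - 6*g + 5) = g*(g - 5)*(g - 1)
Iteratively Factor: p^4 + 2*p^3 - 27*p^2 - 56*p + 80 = (p + 4)*(p^3 - 2*p^2 - 19*p + 20) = (p - 1)*(p + 4)*(p^2 - p - 20) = (p - 5)*(p - 1)*(p + 4)*(p + 4)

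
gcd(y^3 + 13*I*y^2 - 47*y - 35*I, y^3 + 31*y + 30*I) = y^2 + 6*I*y - 5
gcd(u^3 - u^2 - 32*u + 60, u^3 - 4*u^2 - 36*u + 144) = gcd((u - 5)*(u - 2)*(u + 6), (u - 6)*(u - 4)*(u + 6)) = u + 6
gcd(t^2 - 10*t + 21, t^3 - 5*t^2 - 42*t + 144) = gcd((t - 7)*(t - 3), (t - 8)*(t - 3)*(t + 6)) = t - 3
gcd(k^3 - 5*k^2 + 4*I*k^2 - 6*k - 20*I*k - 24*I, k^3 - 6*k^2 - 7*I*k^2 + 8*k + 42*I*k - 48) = k - 6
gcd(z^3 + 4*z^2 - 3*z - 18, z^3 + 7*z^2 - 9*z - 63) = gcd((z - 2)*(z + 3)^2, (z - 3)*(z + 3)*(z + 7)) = z + 3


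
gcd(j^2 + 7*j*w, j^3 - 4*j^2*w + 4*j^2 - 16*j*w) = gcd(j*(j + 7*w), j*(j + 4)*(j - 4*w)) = j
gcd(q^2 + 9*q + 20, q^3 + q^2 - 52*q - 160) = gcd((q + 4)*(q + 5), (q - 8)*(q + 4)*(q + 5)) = q^2 + 9*q + 20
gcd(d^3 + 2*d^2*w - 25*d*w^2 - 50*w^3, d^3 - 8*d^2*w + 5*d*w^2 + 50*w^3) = -d^2 + 3*d*w + 10*w^2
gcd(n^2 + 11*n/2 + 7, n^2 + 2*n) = n + 2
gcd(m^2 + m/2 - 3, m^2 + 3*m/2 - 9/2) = m - 3/2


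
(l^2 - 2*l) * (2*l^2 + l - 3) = 2*l^4 - 3*l^3 - 5*l^2 + 6*l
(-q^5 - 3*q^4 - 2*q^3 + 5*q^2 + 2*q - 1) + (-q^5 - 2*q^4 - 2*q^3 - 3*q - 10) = -2*q^5 - 5*q^4 - 4*q^3 + 5*q^2 - q - 11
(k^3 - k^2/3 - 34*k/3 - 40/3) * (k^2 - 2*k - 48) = k^5 - 7*k^4/3 - 176*k^3/3 + 76*k^2/3 + 1712*k/3 + 640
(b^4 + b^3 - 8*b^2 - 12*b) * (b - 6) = b^5 - 5*b^4 - 14*b^3 + 36*b^2 + 72*b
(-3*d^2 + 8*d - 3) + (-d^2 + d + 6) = -4*d^2 + 9*d + 3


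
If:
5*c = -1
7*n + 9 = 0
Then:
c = -1/5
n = -9/7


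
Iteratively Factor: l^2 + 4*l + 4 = (l + 2)*(l + 2)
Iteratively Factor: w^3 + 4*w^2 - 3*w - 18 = (w - 2)*(w^2 + 6*w + 9) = (w - 2)*(w + 3)*(w + 3)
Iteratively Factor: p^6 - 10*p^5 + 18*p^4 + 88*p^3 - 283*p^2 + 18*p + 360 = (p - 3)*(p^5 - 7*p^4 - 3*p^3 + 79*p^2 - 46*p - 120) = (p - 3)*(p - 2)*(p^4 - 5*p^3 - 13*p^2 + 53*p + 60) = (p - 3)*(p - 2)*(p + 1)*(p^3 - 6*p^2 - 7*p + 60) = (p - 5)*(p - 3)*(p - 2)*(p + 1)*(p^2 - p - 12) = (p - 5)*(p - 3)*(p - 2)*(p + 1)*(p + 3)*(p - 4)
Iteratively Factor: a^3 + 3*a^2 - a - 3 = (a + 1)*(a^2 + 2*a - 3) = (a + 1)*(a + 3)*(a - 1)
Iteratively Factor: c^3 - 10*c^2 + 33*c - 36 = (c - 3)*(c^2 - 7*c + 12) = (c - 4)*(c - 3)*(c - 3)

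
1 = 1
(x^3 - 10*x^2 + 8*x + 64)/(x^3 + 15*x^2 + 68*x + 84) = (x^2 - 12*x + 32)/(x^2 + 13*x + 42)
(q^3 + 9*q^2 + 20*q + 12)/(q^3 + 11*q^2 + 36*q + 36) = (q + 1)/(q + 3)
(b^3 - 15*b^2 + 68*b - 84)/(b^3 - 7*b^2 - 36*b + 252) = (b - 2)/(b + 6)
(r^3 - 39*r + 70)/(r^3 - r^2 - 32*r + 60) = (r + 7)/(r + 6)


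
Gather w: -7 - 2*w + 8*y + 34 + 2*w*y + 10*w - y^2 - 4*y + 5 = w*(2*y + 8) - y^2 + 4*y + 32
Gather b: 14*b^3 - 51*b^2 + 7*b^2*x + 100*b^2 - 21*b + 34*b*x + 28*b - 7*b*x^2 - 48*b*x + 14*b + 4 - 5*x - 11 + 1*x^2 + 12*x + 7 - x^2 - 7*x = 14*b^3 + b^2*(7*x + 49) + b*(-7*x^2 - 14*x + 21)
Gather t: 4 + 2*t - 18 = 2*t - 14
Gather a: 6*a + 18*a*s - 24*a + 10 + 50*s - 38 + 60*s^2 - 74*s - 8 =a*(18*s - 18) + 60*s^2 - 24*s - 36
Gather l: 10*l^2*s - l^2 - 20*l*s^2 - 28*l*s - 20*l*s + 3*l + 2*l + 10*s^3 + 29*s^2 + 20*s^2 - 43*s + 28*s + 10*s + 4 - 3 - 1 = l^2*(10*s - 1) + l*(-20*s^2 - 48*s + 5) + 10*s^3 + 49*s^2 - 5*s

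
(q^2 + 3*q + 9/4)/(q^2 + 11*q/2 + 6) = (q + 3/2)/(q + 4)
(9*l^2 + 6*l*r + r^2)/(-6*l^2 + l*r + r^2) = (3*l + r)/(-2*l + r)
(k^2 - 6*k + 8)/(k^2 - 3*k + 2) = (k - 4)/(k - 1)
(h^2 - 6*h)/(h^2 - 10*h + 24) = h/(h - 4)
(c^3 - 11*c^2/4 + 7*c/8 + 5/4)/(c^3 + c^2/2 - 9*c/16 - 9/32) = 4*(4*c^2 - 13*c + 10)/(16*c^2 - 9)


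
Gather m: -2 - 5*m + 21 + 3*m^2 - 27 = 3*m^2 - 5*m - 8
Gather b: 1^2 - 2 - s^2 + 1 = -s^2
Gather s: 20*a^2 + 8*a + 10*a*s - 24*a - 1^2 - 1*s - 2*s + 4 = 20*a^2 - 16*a + s*(10*a - 3) + 3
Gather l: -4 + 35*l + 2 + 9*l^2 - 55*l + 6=9*l^2 - 20*l + 4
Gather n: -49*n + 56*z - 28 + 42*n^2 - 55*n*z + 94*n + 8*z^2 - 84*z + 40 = 42*n^2 + n*(45 - 55*z) + 8*z^2 - 28*z + 12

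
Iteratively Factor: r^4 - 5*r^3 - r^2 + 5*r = (r)*(r^3 - 5*r^2 - r + 5) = r*(r - 5)*(r^2 - 1) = r*(r - 5)*(r + 1)*(r - 1)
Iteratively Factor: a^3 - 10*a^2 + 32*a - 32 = (a - 2)*(a^2 - 8*a + 16) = (a - 4)*(a - 2)*(a - 4)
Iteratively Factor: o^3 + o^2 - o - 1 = (o - 1)*(o^2 + 2*o + 1) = (o - 1)*(o + 1)*(o + 1)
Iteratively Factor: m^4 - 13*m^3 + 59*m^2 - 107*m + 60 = (m - 1)*(m^3 - 12*m^2 + 47*m - 60) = (m - 3)*(m - 1)*(m^2 - 9*m + 20) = (m - 5)*(m - 3)*(m - 1)*(m - 4)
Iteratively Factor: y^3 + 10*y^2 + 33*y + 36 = (y + 3)*(y^2 + 7*y + 12) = (y + 3)^2*(y + 4)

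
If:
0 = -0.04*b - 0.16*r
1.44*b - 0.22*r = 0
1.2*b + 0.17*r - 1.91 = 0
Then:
No Solution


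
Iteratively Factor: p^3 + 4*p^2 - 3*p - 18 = (p - 2)*(p^2 + 6*p + 9) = (p - 2)*(p + 3)*(p + 3)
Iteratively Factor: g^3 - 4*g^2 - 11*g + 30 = (g + 3)*(g^2 - 7*g + 10) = (g - 2)*(g + 3)*(g - 5)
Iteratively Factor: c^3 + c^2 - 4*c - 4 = (c - 2)*(c^2 + 3*c + 2) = (c - 2)*(c + 2)*(c + 1)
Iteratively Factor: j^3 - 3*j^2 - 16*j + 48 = (j - 4)*(j^2 + j - 12) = (j - 4)*(j + 4)*(j - 3)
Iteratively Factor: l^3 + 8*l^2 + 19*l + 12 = (l + 3)*(l^2 + 5*l + 4) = (l + 3)*(l + 4)*(l + 1)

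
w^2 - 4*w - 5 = (w - 5)*(w + 1)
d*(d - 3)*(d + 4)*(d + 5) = d^4 + 6*d^3 - 7*d^2 - 60*d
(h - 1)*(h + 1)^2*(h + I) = h^4 + h^3 + I*h^3 - h^2 + I*h^2 - h - I*h - I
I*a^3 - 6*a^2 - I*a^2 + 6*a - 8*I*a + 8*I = (a + 2*I)*(a + 4*I)*(I*a - I)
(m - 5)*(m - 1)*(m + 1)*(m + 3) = m^4 - 2*m^3 - 16*m^2 + 2*m + 15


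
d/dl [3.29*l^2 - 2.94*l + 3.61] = 6.58*l - 2.94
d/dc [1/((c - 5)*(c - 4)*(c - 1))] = (-(c - 5)*(c - 4) - (c - 5)*(c - 1) - (c - 4)*(c - 1))/((c - 5)^2*(c - 4)^2*(c - 1)^2)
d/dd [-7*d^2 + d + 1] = 1 - 14*d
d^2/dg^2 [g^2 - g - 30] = 2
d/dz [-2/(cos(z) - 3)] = -2*sin(z)/(cos(z) - 3)^2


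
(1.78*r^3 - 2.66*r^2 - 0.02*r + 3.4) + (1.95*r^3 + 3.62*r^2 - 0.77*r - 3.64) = 3.73*r^3 + 0.96*r^2 - 0.79*r - 0.24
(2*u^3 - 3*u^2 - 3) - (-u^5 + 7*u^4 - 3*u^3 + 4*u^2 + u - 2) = u^5 - 7*u^4 + 5*u^3 - 7*u^2 - u - 1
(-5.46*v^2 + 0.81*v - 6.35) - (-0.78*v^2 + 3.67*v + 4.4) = -4.68*v^2 - 2.86*v - 10.75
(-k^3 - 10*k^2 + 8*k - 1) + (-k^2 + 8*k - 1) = -k^3 - 11*k^2 + 16*k - 2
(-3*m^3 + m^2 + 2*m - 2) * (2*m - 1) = -6*m^4 + 5*m^3 + 3*m^2 - 6*m + 2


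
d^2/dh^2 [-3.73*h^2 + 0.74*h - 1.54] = -7.46000000000000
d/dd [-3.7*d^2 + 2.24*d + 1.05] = 2.24 - 7.4*d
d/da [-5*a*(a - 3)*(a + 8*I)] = -15*a^2 + a*(30 - 80*I) + 120*I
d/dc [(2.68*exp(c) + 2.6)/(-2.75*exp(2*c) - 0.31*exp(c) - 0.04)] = (7.37*exp(2*c) + 14.3*exp(c) + 0.6988)*exp(c)/(7.5625*exp(4*c) + 1.705*exp(3*c) + 0.3161*exp(2*c) + 0.0248*exp(c) + 0.0016)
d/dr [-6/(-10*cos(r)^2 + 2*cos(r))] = 3*(-sin(r)/cos(r)^2 + 10*tan(r))/(5*cos(r) - 1)^2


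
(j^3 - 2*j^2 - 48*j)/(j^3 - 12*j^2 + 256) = j*(j + 6)/(j^2 - 4*j - 32)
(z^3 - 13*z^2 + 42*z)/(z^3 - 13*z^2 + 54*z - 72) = z*(z - 7)/(z^2 - 7*z + 12)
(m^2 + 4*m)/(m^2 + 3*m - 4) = m/(m - 1)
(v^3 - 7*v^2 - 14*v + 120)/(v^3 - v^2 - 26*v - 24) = (v - 5)/(v + 1)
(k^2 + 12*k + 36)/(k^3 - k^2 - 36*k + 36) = (k + 6)/(k^2 - 7*k + 6)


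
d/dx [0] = 0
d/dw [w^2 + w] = 2*w + 1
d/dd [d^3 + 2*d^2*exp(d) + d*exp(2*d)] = 2*d^2*exp(d) + 3*d^2 + 2*d*exp(2*d) + 4*d*exp(d) + exp(2*d)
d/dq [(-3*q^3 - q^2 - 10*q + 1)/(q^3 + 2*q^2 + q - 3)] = (-5*q^4 + 14*q^3 + 43*q^2 + 2*q + 29)/(q^6 + 4*q^5 + 6*q^4 - 2*q^3 - 11*q^2 - 6*q + 9)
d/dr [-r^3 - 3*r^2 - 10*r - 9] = -3*r^2 - 6*r - 10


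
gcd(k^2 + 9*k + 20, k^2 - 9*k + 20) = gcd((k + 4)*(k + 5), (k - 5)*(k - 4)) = 1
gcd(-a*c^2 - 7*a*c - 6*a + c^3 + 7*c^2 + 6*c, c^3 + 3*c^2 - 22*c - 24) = c^2 + 7*c + 6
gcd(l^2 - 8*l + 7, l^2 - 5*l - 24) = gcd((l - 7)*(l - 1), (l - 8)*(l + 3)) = 1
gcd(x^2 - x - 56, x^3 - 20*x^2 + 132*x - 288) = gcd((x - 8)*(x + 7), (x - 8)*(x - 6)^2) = x - 8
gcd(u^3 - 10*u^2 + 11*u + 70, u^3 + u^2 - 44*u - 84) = u^2 - 5*u - 14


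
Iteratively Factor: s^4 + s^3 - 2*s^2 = (s)*(s^3 + s^2 - 2*s) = s*(s + 2)*(s^2 - s) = s^2*(s + 2)*(s - 1)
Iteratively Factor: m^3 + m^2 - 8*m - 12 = (m + 2)*(m^2 - m - 6) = (m + 2)^2*(m - 3)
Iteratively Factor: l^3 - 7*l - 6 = (l + 1)*(l^2 - l - 6) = (l - 3)*(l + 1)*(l + 2)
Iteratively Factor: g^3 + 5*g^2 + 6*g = (g + 3)*(g^2 + 2*g) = (g + 2)*(g + 3)*(g)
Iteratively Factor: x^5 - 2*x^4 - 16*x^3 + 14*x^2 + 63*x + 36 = (x + 1)*(x^4 - 3*x^3 - 13*x^2 + 27*x + 36) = (x - 3)*(x + 1)*(x^3 - 13*x - 12) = (x - 3)*(x + 1)^2*(x^2 - x - 12) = (x - 4)*(x - 3)*(x + 1)^2*(x + 3)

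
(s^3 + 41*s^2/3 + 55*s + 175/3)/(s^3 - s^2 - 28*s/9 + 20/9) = 3*(s^2 + 12*s + 35)/(3*s^2 - 8*s + 4)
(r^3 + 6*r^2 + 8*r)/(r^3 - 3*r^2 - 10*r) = (r + 4)/(r - 5)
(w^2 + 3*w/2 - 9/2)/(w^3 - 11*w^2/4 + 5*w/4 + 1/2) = 2*(2*w^2 + 3*w - 9)/(4*w^3 - 11*w^2 + 5*w + 2)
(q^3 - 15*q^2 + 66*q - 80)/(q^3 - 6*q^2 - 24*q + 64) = (q - 5)/(q + 4)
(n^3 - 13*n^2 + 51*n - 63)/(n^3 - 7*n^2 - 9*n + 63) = (n - 3)/(n + 3)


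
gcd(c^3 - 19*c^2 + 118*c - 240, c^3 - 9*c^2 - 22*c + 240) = c^2 - 14*c + 48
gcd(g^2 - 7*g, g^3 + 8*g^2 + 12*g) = g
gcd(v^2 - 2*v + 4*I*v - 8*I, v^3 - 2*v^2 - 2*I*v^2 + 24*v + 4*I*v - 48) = v^2 + v*(-2 + 4*I) - 8*I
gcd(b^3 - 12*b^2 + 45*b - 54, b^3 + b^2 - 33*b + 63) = b^2 - 6*b + 9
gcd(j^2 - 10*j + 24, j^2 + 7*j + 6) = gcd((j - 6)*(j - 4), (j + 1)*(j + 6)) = 1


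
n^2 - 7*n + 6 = (n - 6)*(n - 1)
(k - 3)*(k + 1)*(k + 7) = k^3 + 5*k^2 - 17*k - 21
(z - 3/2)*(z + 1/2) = z^2 - z - 3/4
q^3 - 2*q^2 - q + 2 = (q - 2)*(q - 1)*(q + 1)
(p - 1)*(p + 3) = p^2 + 2*p - 3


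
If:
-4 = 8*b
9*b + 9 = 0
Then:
No Solution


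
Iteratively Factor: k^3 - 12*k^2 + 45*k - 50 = (k - 5)*(k^2 - 7*k + 10) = (k - 5)^2*(k - 2)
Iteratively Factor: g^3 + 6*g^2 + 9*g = (g + 3)*(g^2 + 3*g) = g*(g + 3)*(g + 3)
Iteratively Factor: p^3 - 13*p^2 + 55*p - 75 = (p - 5)*(p^2 - 8*p + 15) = (p - 5)^2*(p - 3)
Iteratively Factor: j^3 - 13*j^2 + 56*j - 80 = (j - 5)*(j^2 - 8*j + 16) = (j - 5)*(j - 4)*(j - 4)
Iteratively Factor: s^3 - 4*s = (s - 2)*(s^2 + 2*s) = (s - 2)*(s + 2)*(s)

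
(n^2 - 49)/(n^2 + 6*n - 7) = (n - 7)/(n - 1)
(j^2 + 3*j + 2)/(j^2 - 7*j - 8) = (j + 2)/(j - 8)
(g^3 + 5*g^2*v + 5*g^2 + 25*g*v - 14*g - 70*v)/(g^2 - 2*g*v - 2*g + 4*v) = (-g^2 - 5*g*v - 7*g - 35*v)/(-g + 2*v)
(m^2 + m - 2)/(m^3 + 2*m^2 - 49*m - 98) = (m - 1)/(m^2 - 49)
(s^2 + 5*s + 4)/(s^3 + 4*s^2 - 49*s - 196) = (s + 1)/(s^2 - 49)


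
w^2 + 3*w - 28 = (w - 4)*(w + 7)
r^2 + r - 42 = (r - 6)*(r + 7)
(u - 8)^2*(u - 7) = u^3 - 23*u^2 + 176*u - 448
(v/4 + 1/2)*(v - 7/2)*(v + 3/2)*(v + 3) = v^4/4 + 3*v^3/4 - 37*v^2/16 - 153*v/16 - 63/8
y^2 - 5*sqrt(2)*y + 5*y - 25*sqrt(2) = (y + 5)*(y - 5*sqrt(2))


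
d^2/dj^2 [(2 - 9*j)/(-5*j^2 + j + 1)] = 2*((19 - 135*j)*(-5*j^2 + j + 1) - (9*j - 2)*(10*j - 1)^2)/(-5*j^2 + j + 1)^3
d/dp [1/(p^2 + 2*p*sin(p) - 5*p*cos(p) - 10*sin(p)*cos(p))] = (-5*p*sin(p) - 2*p*cos(p) - 2*p - 2*sin(p) + 5*cos(p) + 10*cos(2*p))/((p + 2*sin(p))^2*(p - 5*cos(p))^2)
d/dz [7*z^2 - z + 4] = 14*z - 1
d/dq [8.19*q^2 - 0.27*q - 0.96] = 16.38*q - 0.27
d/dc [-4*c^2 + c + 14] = 1 - 8*c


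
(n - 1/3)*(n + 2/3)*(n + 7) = n^3 + 22*n^2/3 + 19*n/9 - 14/9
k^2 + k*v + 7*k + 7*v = (k + 7)*(k + v)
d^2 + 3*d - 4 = (d - 1)*(d + 4)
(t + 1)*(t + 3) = t^2 + 4*t + 3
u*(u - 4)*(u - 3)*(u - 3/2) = u^4 - 17*u^3/2 + 45*u^2/2 - 18*u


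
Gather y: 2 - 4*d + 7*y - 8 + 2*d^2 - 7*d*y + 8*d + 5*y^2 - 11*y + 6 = 2*d^2 + 4*d + 5*y^2 + y*(-7*d - 4)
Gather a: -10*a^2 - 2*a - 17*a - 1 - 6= -10*a^2 - 19*a - 7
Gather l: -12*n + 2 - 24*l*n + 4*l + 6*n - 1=l*(4 - 24*n) - 6*n + 1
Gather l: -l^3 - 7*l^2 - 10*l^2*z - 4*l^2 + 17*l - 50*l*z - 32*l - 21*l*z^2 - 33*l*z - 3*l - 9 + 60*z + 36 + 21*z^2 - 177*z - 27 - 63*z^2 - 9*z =-l^3 + l^2*(-10*z - 11) + l*(-21*z^2 - 83*z - 18) - 42*z^2 - 126*z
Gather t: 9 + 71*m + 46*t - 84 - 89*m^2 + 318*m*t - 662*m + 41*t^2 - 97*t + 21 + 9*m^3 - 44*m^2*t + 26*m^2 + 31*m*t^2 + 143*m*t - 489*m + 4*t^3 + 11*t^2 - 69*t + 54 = 9*m^3 - 63*m^2 - 1080*m + 4*t^3 + t^2*(31*m + 52) + t*(-44*m^2 + 461*m - 120)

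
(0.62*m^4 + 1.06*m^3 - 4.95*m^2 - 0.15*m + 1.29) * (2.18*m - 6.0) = 1.3516*m^5 - 1.4092*m^4 - 17.151*m^3 + 29.373*m^2 + 3.7122*m - 7.74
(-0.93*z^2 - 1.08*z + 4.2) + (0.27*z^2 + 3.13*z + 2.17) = -0.66*z^2 + 2.05*z + 6.37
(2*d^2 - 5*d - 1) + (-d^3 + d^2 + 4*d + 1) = -d^3 + 3*d^2 - d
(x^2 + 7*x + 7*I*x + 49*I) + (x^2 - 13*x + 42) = 2*x^2 - 6*x + 7*I*x + 42 + 49*I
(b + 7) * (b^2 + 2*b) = b^3 + 9*b^2 + 14*b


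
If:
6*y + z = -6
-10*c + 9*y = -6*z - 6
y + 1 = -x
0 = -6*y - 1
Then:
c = -51/20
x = -5/6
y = -1/6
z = -5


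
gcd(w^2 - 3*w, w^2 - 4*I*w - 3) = 1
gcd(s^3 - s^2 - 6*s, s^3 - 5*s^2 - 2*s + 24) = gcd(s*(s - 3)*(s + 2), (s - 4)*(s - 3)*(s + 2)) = s^2 - s - 6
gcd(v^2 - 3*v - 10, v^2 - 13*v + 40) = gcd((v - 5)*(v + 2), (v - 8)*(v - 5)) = v - 5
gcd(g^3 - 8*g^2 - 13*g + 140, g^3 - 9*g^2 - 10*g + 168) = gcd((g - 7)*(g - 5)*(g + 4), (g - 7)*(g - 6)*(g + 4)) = g^2 - 3*g - 28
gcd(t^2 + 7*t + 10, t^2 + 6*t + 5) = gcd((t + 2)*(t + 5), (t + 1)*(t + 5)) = t + 5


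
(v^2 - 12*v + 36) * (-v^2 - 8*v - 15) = -v^4 + 4*v^3 + 45*v^2 - 108*v - 540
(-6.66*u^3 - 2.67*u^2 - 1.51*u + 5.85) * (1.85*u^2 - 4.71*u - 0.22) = -12.321*u^5 + 26.4291*u^4 + 11.2474*u^3 + 18.522*u^2 - 27.2213*u - 1.287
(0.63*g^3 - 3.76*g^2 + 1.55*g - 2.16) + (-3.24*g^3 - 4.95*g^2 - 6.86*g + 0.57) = -2.61*g^3 - 8.71*g^2 - 5.31*g - 1.59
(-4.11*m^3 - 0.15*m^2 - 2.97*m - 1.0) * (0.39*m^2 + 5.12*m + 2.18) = -1.6029*m^5 - 21.1017*m^4 - 10.8861*m^3 - 15.9234*m^2 - 11.5946*m - 2.18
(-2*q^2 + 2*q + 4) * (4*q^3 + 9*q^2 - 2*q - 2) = -8*q^5 - 10*q^4 + 38*q^3 + 36*q^2 - 12*q - 8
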